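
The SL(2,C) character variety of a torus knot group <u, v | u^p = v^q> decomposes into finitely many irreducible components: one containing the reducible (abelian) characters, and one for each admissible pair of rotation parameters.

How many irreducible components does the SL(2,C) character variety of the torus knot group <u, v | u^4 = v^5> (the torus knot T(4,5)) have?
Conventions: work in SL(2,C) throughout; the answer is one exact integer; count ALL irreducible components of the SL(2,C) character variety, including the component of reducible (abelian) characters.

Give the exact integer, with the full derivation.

7

In the torus knot group T(4,5), u^4 = v^5 is central, so an irreducible representation sends it to +I or -I (Schur).
This locks tr(u) to 2*cos(pi*alpha/4), alpha in 1..3, and tr(v) to 2*cos(pi*beta/5), beta in 1..4, on each component of irreducible characters.
The two central values (-1)^alpha I and (-1)^beta I must be the same matrix, so alpha and beta share a parity.
Enumerate parity-matched pairs: 2*2 odd-odd plus 1*2 even-even gives 6.
Total: 6 irreducible-character components + 1 reducible (abelian) component = 7.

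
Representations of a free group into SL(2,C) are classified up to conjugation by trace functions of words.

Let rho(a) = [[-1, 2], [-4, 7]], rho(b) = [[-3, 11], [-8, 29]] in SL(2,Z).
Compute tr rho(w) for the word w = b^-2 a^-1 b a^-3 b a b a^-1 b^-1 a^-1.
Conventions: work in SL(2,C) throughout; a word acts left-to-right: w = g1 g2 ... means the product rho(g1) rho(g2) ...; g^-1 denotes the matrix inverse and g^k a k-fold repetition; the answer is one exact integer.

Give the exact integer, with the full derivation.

rho(b^-1) = [[29, -11], [8, -3]]
... * rho(b^-1) = [[29, -11], [8, -3]]  ->  [[753, -286], [208, -79]]
... * rho(a^-1) = [[7, -2], [4, -1]]  ->  [[4127, -1220], [1140, -337]]
... * rho(b) = [[-3, 11], [-8, 29]]  ->  [[-2621, 10017], [-724, 2767]]
... * rho(a^-1) = [[7, -2], [4, -1]]  ->  [[21721, -4775], [6000, -1319]]
... * rho(a^-1) = [[7, -2], [4, -1]]  ->  [[132947, -38667], [36724, -10681]]
... * rho(a^-1) = [[7, -2], [4, -1]]  ->  [[775961, -227227], [214344, -62767]]
... * rho(b) = [[-3, 11], [-8, 29]]  ->  [[-510067, 1945988], [-140896, 537541]]
... * rho(a) = [[-1, 2], [-4, 7]]  ->  [[-7273885, 12601782], [-2009268, 3480995]]
... * rho(b) = [[-3, 11], [-8, 29]]  ->  [[-78992601, 285438943], [-21820156, 78846907]]
... * rho(a^-1) = [[7, -2], [4, -1]]  ->  [[588807565, -127453741], [162646536, -35206595]]
... * rho(b^-1) = [[29, -11], [8, -3]]  ->  [[16055789457, -6094521992], [4435096784, -1683492111]]
... * rho(a^-1) = [[7, -2], [4, -1]]  ->  [[88012438231, -26017056922], [24311709044, -7186701457]]
tr = 88012438231 + -7186701457 = 80825736774

80825736774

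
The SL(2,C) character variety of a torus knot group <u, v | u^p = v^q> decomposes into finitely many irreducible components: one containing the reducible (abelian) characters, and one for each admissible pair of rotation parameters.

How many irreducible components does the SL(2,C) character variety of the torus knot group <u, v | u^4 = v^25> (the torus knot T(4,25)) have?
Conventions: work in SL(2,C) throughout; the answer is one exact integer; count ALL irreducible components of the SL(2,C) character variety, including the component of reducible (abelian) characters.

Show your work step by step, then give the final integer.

Gamma = < u, v | u^4 = v^25 > (torus knot T(4,25)); the central element u^4 = v^25 acts as +I or -I in any irreducible SL(2,C) representation.
This locks tr(u) to 2*cos(pi*alpha/4), alpha in 1..3, and tr(v) to 2*cos(pi*beta/25), beta in 1..24, on each component of irreducible characters.
Consistency of u^4 = (-1)^alpha I with v^25 = (-1)^beta I forces alpha = beta (mod 2).
Enumerate parity-matched pairs: 2*12 odd-odd plus 1*12 even-even gives 36.
Total: 36 irreducible-character components + 1 reducible (abelian) component = 37.

37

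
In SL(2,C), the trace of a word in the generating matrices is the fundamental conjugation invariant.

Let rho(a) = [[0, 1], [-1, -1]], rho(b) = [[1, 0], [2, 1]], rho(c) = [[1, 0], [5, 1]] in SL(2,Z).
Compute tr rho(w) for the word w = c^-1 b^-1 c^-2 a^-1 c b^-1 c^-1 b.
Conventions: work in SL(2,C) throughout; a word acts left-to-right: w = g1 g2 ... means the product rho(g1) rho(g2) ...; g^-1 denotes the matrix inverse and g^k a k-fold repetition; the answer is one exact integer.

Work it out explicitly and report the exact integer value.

rho(c^-1) = [[1, 0], [-5, 1]]
... * rho(b^-1) = [[1, 0], [-2, 1]]  ->  [[1, 0], [-7, 1]]
... * rho(c^-1) = [[1, 0], [-5, 1]]  ->  [[1, 0], [-12, 1]]
... * rho(c^-1) = [[1, 0], [-5, 1]]  ->  [[1, 0], [-17, 1]]
... * rho(a^-1) = [[-1, -1], [1, 0]]  ->  [[-1, -1], [18, 17]]
... * rho(c) = [[1, 0], [5, 1]]  ->  [[-6, -1], [103, 17]]
... * rho(b^-1) = [[1, 0], [-2, 1]]  ->  [[-4, -1], [69, 17]]
... * rho(c^-1) = [[1, 0], [-5, 1]]  ->  [[1, -1], [-16, 17]]
... * rho(b) = [[1, 0], [2, 1]]  ->  [[-1, -1], [18, 17]]
tr = -1 + 17 = 16

16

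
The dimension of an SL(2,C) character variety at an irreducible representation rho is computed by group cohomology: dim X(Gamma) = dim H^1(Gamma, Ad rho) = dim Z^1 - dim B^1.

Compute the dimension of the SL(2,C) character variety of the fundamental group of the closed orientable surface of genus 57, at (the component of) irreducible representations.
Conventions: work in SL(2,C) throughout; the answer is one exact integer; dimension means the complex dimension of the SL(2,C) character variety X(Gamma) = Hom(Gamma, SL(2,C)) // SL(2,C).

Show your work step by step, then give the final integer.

The genus-57 surface group: 2g = 114 generators, one relator prod [a_i, b_i].
A cocycle assigns one sl_2 vector per generator subject to the relator condition d_2(z) = 0: dim of the unconstrained space is 3*2g = 342.
d_2 is surjective at irreducible rho (its cokernel H^2 is dual to H^0 = 0), so dim Z^1 = 342 - 3 = 339.
As always at irreducible rho, dim B^1 = 3.
dim X = dim H^1 = 339 - 3 = 336.

336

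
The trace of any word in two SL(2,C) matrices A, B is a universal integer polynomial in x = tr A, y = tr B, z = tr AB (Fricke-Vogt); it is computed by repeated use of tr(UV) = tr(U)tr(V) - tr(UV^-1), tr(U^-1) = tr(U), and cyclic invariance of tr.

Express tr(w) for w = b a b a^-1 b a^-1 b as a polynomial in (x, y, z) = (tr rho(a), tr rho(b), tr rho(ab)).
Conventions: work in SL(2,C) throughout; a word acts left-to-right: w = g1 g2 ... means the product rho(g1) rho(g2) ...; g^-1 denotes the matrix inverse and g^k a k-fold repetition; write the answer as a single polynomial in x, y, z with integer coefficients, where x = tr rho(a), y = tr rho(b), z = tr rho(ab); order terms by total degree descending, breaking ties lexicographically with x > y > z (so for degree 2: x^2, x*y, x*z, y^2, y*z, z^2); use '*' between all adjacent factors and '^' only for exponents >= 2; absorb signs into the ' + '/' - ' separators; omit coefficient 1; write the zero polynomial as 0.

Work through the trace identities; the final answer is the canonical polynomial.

x^2*y^3*z - x^3*y^2 - 2*x*y^2*z^2 + x^2*y*z + y*z^3 + x*y^2 - 2*y*z + x

next, tr(a b^2) = tr(b) tr(a b) - tr(a) = y*z - x
next, tr(b a b^2) = tr(b) tr(a b^2) - tr(a b) = y^2*z - x*y - z
tr(b^2 a b^2) = tr(b) tr(b a b^2) - tr(b a b) = y^3*z - x*y^2 - 2*y*z + x
tr(a b a b) = tr(a b) tr(a b) - tr(1) = z^2 - 2
and tr(a b a) = tr(a) tr(b a) - tr(b) = x*z - y
tr(a b^2 a b) = tr(b) tr(a b a b) - tr(a b a) = y*z^2 - x*z - y
tr(a^2) = tr(a) tr(a) - tr(1) = x^2 - 2
and tr(a b^2 a) = tr(b) tr(a^2 b) - tr(a^2) = x*y*z - x^2 - y^2 + 2
tr(b^2 a b^2 a) = tr(b) tr(a b^2 a b) - tr(a b^2 a) = y^2*z^2 - 2*x*y*z + x^2 - 2
next, tr(b a^-1 b^2 a b) = tr(b^2 a b^2) tr(a) - tr(b^2 a b^2 a) = x*y^3*z - x^2*y^2 - y^2*z^2 + 2
next, tr(b^2 a b a b) = tr(b) tr(b a b a b) - tr(b a b a) = y^2*z^2 - x*y*z - y^2 - z^2 + 2
tr(a b a b a b) = tr(b a b a) tr(b a) - tr(a b) = z^3 - 3*z
tr(a b a b a) = tr(a) tr(b a b a) - tr(b a b) = x*z^2 - y*z - x
tr(b^2 a b a b a) = tr(b) tr(a b a b a b) - tr(a b a b a) = y*z^3 - x*z^2 - 2*y*z + x
next, tr(b a^-1 b^2 a b a) = tr(b^2 a b a b) tr(a) - tr(b^2 a b a b a) = x*y^2*z^2 - x^2*y*z - y*z^3 - x*y^2 + 2*y*z + x
and tr(b a b a^-1 b a^-1 b) = tr(b a^-1 b^2 a b) tr(a) - tr(b a^-1 b^2 a b a) = x^2*y^3*z - x^3*y^2 - 2*x*y^2*z^2 + x^2*y*z + y*z^3 + x*y^2 - 2*y*z + x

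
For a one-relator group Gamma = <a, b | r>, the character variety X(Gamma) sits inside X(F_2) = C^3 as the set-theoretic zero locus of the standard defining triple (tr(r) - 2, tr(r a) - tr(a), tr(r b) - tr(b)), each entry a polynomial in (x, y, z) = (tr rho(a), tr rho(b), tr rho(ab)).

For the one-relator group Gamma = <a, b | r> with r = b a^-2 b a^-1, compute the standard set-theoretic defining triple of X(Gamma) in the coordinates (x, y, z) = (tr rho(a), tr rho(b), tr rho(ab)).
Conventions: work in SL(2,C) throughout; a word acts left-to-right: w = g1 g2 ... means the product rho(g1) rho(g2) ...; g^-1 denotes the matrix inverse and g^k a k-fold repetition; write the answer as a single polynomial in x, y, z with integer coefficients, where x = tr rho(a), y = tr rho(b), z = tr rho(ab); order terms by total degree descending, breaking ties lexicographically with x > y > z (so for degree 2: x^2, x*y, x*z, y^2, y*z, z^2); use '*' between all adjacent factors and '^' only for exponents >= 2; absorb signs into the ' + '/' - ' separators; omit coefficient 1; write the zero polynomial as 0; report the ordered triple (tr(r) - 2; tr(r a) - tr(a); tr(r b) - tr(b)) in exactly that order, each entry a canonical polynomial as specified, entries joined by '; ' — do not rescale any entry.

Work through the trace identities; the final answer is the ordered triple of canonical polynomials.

next, tr(b^2) = tr(b) tr(b) - tr(1)  (reduce the b square) = y^2 - 2
and tr(b^2 a) = tr(b) tr(a b) - tr(a)  (reduce the b square) = y*z - x
and tr(b a^-1 b) = tr(b^2) tr(a) - tr(b^2 a)  (eliminate a^-1) = x*y^2 - y*z - x
tr(b a b a) = tr(b a) tr(b a) - tr(1)  (split on b) = z^2 - 2
tr(b a^-1 b a) = tr(b a b) tr(a) - tr(b a b a)  (eliminate a^-1) = x*y*z - x^2 - z^2 + 2
and tr(a^-1 b a^-1 b) = tr(b a^-1 b) tr(a) - tr(b a^-1 b a)  (eliminate a^-1) = x^2*y^2 - 2*x*y*z + z^2 - 2
next, tr(b a^-2 b a^-1) = tr(a^-1 b a^-1 b) tr(a) - tr(a^-1 b a^-1 b a)  (eliminate a^-1) = x^3*y^2 - 2*x^2*y*z - x*y^2 + x*z^2 + y*z - x
tr(b a^-2 b) = tr(b^2 a^-1) tr(a) - tr(b^2) = x^2*y^2 - x*y*z - x^2 - y^2 + 2
and tr(b^3) = tr(b) tr(b^2) - tr(b)  (reduce the b square) = y^3 - 3*y
tr(b^3 a) = tr(b) tr(b a b) - tr(b a)  (reduce the b square) = y^2*z - x*y - z
tr(b a^-1 b^2) = tr(b^3) tr(a) - tr(b^3 a)  (eliminate a^-1) = x*y^3 - y^2*z - 2*x*y + z
next, tr(a b a) = tr(a) tr(b a) - tr(b)  (reduce the a square) = x*z - y
tr(b^2 a b a) = tr(b) tr(a b a b) - tr(a b a)  (reduce the b square) = y*z^2 - x*z - y
tr(b a^-1 b^2 a) = tr(b^2 a b) tr(a) - tr(b^2 a b a)  (eliminate a^-1) = x*y^2*z - x^2*y - y*z^2 + y
and tr(b a^-1 b^2 a^-1) = tr(b a^-1 b^2) tr(a) - tr(b a^-1 b^2 a)  (eliminate a^-1) = x^2*y^3 - 2*x*y^2*z - x^2*y + y*z^2 + x*z - y
tr(b a^-2 b a^-1 b) = tr(b a^-1 b^2 a^-1) tr(a) - tr(b a^-1 b^2)  (eliminate a^-1) = x^3*y^3 - 2*x^2*y^2*z - x^3*y - x*y^3 + x*y*z^2 + x^2*z + y^2*z + x*y - z
assemble the triple (tr(r) - 2; tr(r a) - x; tr(r b) - y)

x^3*y^2 - 2*x^2*y*z - x*y^2 + x*z^2 + y*z - x - 2; x^2*y^2 - x*y*z - x^2 - y^2 - x + 2; x^3*y^3 - 2*x^2*y^2*z - x^3*y - x*y^3 + x*y*z^2 + x^2*z + y^2*z + x*y - y - z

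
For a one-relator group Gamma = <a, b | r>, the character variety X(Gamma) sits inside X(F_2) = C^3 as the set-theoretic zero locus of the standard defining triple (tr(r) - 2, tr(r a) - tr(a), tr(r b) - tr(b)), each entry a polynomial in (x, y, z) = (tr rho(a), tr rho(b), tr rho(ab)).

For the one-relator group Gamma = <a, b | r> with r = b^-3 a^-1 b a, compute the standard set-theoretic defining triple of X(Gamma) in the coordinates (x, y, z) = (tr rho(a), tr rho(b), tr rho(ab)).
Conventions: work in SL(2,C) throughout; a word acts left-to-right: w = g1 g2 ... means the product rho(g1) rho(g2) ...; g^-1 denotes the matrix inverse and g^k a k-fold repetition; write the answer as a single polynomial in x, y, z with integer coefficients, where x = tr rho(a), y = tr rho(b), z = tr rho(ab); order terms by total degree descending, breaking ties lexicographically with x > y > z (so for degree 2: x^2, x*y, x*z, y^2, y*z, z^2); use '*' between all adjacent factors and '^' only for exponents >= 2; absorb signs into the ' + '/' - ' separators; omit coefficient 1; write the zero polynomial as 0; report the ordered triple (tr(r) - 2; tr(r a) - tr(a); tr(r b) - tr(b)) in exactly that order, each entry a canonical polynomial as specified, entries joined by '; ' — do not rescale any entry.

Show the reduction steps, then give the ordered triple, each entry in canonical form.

-x*y^3*z + x^2*y^2 + y^4 + y^2*z^2 + x*y*z - x^2 - 4*y^2 - z^2; -x^2*y^3*z + x^3*y^2 + x*y^4 + x*y^2*z^2 + x^2*y*z - x^3 - 4*x*y^2 - x*z^2 - y*z + 2*x; -x*y^2*z + x^2*y + y^3 + y*z^2 - 4*y

use: trace(a b^-1) = trace(a)*trace(b) - trace(a b) = x*y - z
apply: trace(a b^-2) = trace(a b^-1)*trace(b) - trace(a) = x*y^2 - y*z - x
trace(a b a) = trace(a)*trace(b a) - trace(b) = x*z - y
apply: trace(a b a b) = trace(b a)*trace(b a) - trace(1) = z^2 - 2
trace(b^-1 a b a) = trace(a b a)*trace(b) - trace(a b a b) = x*y*z - y^2 - z^2 + 2
use: trace(b^-2 a b a) = trace(b^-1 a b a)*trace(b) - trace(b^-1 a b a b) = x*y^2*z - y^3 - y*z^2 - x*z + 3*y
trace(b a b^-3 a) = trace(b^-2 a b a)*trace(b) - trace(b^-2 a b a b) = x*y^3*z - y^4 - y^2*z^2 - 2*x*y*z + 4*y^2 + z^2 - 2
trace(b^-3 a^-1 b a) = trace(b a b^-3)*trace(a) - trace(b a b^-3 a) = -x*y^3*z + x^2*y^2 + y^4 + y^2*z^2 + x*y*z - x^2 - 4*y^2 - z^2 + 2
trace(b^2 a) = trace(b)*trace(a b) - trace(a) = y*z - x
trace(b^2) = trace(b)*trace(b) - trace(1) = y^2 - 2
use: trace(b a^2 b) = trace(a)*trace(b^2 a) - trace(b^2) = x*y*z - x^2 - y^2 + 2
apply: trace(b a^2 b a) = trace(a)*trace(b a b a) - trace(b a b) = x*z^2 - y*z - x
trace(a^-1 b a^2 b) = trace(b a^2 b)*trace(a) - trace(b a^2 b a) = x^2*y*z - x^3 - x*y^2 - x*z^2 + y*z + 3*x
trace(a^-1 b a^2 b^-1) = trace(a^-1 b a^2)*trace(b) - trace(a^-1 b a^2 b) = -x^2*y*z + x^3 + x*y^2 + x*z^2 - 3*x
trace(b^-2 a^-1 b a^2) = trace(a^-1 b a^2 b^-1)*trace(b) - trace(a^-1 b a^2) = -x^2*y^2*z + x^3*y + x*y^3 + x*y*z^2 - 3*x*y - z
trace(b^-3 a^-1 b a^2) = trace(b^-2 a^-1 b a^2)*trace(b) - trace(b^-2 a^-1 b a^2 b) = -x^2*y^3*z + x^3*y^2 + x*y^4 + x*y^2*z^2 + x^2*y*z - x^3 - 4*x*y^2 - x*z^2 - y*z + 3*x
trace(b^-2 a^-1 b a) = trace(b a b^-2)*trace(a) - trace(b a b^-2 a)  (eliminate a^-1) = -x*y^2*z + x^2*y + y^3 + y*z^2 - 3*y
assemble the triple (trace(r) - 2; trace(r a) - x; trace(r b) - y)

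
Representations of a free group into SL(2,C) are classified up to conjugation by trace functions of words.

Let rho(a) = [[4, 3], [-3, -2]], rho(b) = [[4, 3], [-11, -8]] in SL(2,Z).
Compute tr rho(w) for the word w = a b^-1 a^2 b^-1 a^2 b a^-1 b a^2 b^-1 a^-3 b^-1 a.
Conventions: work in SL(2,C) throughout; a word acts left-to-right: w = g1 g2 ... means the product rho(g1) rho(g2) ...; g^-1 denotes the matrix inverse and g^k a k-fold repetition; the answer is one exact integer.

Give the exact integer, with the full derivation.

rho(a) = [[4, 3], [-3, -2]]
... * rho(b^-1) = [[-8, -3], [11, 4]]  ->  [[1, 0], [2, 1]]
... * rho(a) = [[4, 3], [-3, -2]]  ->  [[4, 3], [5, 4]]
... * rho(a) = [[4, 3], [-3, -2]]  ->  [[7, 6], [8, 7]]
... * rho(b^-1) = [[-8, -3], [11, 4]]  ->  [[10, 3], [13, 4]]
... * rho(a) = [[4, 3], [-3, -2]]  ->  [[31, 24], [40, 31]]
... * rho(a) = [[4, 3], [-3, -2]]  ->  [[52, 45], [67, 58]]
... * rho(b) = [[4, 3], [-11, -8]]  ->  [[-287, -204], [-370, -263]]
... * rho(a^-1) = [[-2, -3], [3, 4]]  ->  [[-38, 45], [-49, 58]]
... * rho(b) = [[4, 3], [-11, -8]]  ->  [[-647, -474], [-834, -611]]
... * rho(a) = [[4, 3], [-3, -2]]  ->  [[-1166, -993], [-1503, -1280]]
... * rho(a) = [[4, 3], [-3, -2]]  ->  [[-1685, -1512], [-2172, -1949]]
... * rho(b^-1) = [[-8, -3], [11, 4]]  ->  [[-3152, -993], [-4063, -1280]]
... * rho(a^-1) = [[-2, -3], [3, 4]]  ->  [[3325, 5484], [4286, 7069]]
... * rho(a^-1) = [[-2, -3], [3, 4]]  ->  [[9802, 11961], [12635, 15418]]
... * rho(a^-1) = [[-2, -3], [3, 4]]  ->  [[16279, 18438], [20984, 23767]]
... * rho(b^-1) = [[-8, -3], [11, 4]]  ->  [[72586, 24915], [93565, 32116]]
... * rho(a) = [[4, 3], [-3, -2]]  ->  [[215599, 167928], [277912, 216463]]
tr = 215599 + 216463 = 432062

432062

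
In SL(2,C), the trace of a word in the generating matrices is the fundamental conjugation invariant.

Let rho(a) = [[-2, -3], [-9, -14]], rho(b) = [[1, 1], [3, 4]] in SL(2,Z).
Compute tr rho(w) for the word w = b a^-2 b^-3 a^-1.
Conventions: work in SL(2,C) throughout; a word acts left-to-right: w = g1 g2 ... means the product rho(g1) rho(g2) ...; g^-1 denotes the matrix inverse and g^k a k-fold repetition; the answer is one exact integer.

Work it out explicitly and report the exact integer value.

-102820

rho(b) = [[1, 1], [3, 4]]
... * rho(a^-1) = [[-14, 3], [9, -2]]  ->  [[-5, 1], [-6, 1]]
... * rho(a^-1) = [[-14, 3], [9, -2]]  ->  [[79, -17], [93, -20]]
... * rho(b^-1) = [[4, -1], [-3, 1]]  ->  [[367, -96], [432, -113]]
... * rho(b^-1) = [[4, -1], [-3, 1]]  ->  [[1756, -463], [2067, -545]]
... * rho(b^-1) = [[4, -1], [-3, 1]]  ->  [[8413, -2219], [9903, -2612]]
... * rho(a^-1) = [[-14, 3], [9, -2]]  ->  [[-137753, 29677], [-162150, 34933]]
tr = -137753 + 34933 = -102820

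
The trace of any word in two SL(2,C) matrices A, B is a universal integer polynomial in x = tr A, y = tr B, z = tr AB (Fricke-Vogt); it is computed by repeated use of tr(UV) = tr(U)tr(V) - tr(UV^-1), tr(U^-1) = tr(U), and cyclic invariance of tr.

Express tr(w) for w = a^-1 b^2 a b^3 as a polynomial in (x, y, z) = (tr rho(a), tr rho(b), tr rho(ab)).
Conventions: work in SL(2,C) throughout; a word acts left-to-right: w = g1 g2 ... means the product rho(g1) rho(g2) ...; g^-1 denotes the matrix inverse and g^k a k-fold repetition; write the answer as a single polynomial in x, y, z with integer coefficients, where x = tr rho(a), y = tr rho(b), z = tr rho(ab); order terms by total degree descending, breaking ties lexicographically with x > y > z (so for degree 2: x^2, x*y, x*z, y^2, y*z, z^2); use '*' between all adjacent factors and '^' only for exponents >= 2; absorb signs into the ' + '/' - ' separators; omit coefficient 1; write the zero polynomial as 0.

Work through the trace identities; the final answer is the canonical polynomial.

trace(a b^2) = trace(b) * trace(a b) - trace(a)   [square of b] = y*z - x
trace(a b^3) = trace(b) * trace(a b^2) - trace(a b)   [square of b] = y^2*z - x*y - z
trace(b^2 a b^2) = trace(b) * trace(a b^3) - trace(a b^2)   [square of b] = y^3*z - x*y^2 - 2*y*z + x
trace(b^2 a b^3) = trace(b) * trace(b^2 a b^2) - trace(b^2 a b)   [square of b] = y^4*z - x*y^3 - 3*y^2*z + 2*x*y + z
trace(a b a b) = trace(a b) * trace(a b) - trace(1)   [split at a repeated a] = z^2 - 2
trace(a b a) = trace(a) * trace(b a) - trace(b)   [square of a] = x*z - y
trace(a b^2 a b) = trace(b) * trace(a b a b) - trace(a b a)   [square of b] = y*z^2 - x*z - y
trace(b^2) = trace(b) * trace(b) - trace(1)   [square of b] = y^2 - 2
trace(a b^2 a) = trace(a) * trace(b^2 a) - trace(b^2)   [square of a] = x*y*z - x^2 - y^2 + 2
trace(a b^2 a b^2) = trace(b) * trace(a b^2 a b) - trace(a b^2 a)   [square of b] = y^2*z^2 - 2*x*y*z + x^2 - 2
trace(b^2 a b^3 a) = trace(b) * trace(a b^2 a b^2) - trace(a b^2 a b)   [square of b] = y^3*z^2 - 2*x*y^2*z + x^2*y - y*z^2 + x*z - y
trace(a^-1 b^2 a b^3) = trace(b^2 a b^3) * trace(a) - trace(b^2 a b^3 a)   [inverse elimination on a] = x*y^4*z - x^2*y^3 - y^3*z^2 - x*y^2*z + x^2*y + y*z^2 + y

x*y^4*z - x^2*y^3 - y^3*z^2 - x*y^2*z + x^2*y + y*z^2 + y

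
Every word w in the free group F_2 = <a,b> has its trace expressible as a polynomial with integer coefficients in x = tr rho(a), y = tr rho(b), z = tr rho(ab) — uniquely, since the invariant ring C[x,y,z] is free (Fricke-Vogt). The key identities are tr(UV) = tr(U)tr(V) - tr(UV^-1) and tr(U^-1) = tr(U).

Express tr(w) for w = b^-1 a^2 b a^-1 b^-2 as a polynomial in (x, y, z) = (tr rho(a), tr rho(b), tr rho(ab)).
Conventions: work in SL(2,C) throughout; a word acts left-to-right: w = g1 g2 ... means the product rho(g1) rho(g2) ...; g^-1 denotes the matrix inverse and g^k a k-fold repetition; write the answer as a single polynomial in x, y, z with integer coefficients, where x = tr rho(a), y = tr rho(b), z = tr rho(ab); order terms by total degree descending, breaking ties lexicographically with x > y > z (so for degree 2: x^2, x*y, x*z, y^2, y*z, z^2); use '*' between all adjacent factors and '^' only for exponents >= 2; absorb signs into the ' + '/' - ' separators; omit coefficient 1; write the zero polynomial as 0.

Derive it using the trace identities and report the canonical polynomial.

-x^2*y^3*z + x^3*y^2 + x*y^4 + x*y^2*z^2 + x^2*y*z - x^3 - 4*x*y^2 - x*z^2 - y*z + 3*x

trace(b^2 a) = trace(b)*trace(a b) - trace(a) = y*z - x
trace(b^2) = trace(b)*trace(b) - trace(1) = y^2 - 2
apply: trace(b a^2 b) = trace(a)*trace(b^2 a) - trace(b^2) = x*y*z - x^2 - y^2 + 2
use: trace(b a b a) = trace(a b)*trace(a b) - trace(1) = z^2 - 2
apply: trace(b a^2 b a) = trace(a)*trace(b a b a) - trace(b a b) = x*z^2 - y*z - x
use: trace(a^2 b a^-1 b) = trace(b a^2 b)*trace(a) - trace(b a^2 b a) = x^2*y*z - x^3 - x*y^2 - x*z^2 + y*z + 3*x
trace(b^-1 a^2 b a^-1) = trace(a^2 b a^-1)*trace(b) - trace(a^2 b a^-1 b) = -x^2*y*z + x^3 + x*y^2 + x*z^2 - 3*x
trace(b^-2 a^2 b a^-1) = trace(b^-1 a^2 b a^-1)*trace(b) - trace(b^-1 a^2 b a^-1 b) = -x^2*y^2*z + x^3*y + x*y^3 + x*y*z^2 - 3*x*y - z
apply: trace(b^-1 a^2 b a^-1 b^-2) = trace(b^-2 a^2 b a^-1)*trace(b) - trace(b^-2 a^2 b a^-1 b) = -x^2*y^3*z + x^3*y^2 + x*y^4 + x*y^2*z^2 + x^2*y*z - x^3 - 4*x*y^2 - x*z^2 - y*z + 3*x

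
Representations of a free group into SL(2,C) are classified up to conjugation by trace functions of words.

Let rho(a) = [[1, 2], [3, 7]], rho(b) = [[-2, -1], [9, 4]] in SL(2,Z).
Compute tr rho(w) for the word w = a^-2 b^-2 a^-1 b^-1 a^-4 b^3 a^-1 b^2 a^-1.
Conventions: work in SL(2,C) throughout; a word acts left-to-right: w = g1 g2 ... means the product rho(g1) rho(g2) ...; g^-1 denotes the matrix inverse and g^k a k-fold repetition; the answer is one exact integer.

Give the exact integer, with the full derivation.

499509221582

rho(a^-1) = [[7, -2], [-3, 1]]
... * rho(a^-1) = [[7, -2], [-3, 1]]  ->  [[55, -16], [-24, 7]]
... * rho(b^-1) = [[4, 1], [-9, -2]]  ->  [[364, 87], [-159, -38]]
... * rho(b^-1) = [[4, 1], [-9, -2]]  ->  [[673, 190], [-294, -83]]
... * rho(a^-1) = [[7, -2], [-3, 1]]  ->  [[4141, -1156], [-1809, 505]]
... * rho(b^-1) = [[4, 1], [-9, -2]]  ->  [[26968, 6453], [-11781, -2819]]
... * rho(a^-1) = [[7, -2], [-3, 1]]  ->  [[169417, -47483], [-74010, 20743]]
... * rho(a^-1) = [[7, -2], [-3, 1]]  ->  [[1328368, -386317], [-580299, 168763]]
... * rho(a^-1) = [[7, -2], [-3, 1]]  ->  [[10457527, -3043053], [-4568382, 1329361]]
... * rho(a^-1) = [[7, -2], [-3, 1]]  ->  [[82331848, -23958107], [-35966757, 10466125]]
... * rho(b) = [[-2, -1], [9, 4]]  ->  [[-380286659, -178164276], [166128639, 77831257]]
... * rho(b) = [[-2, -1], [9, 4]]  ->  [[-842905166, -332370445], [368224035, 145196389]]
... * rho(b) = [[-2, -1], [9, 4]]  ->  [[-1305523673, -486576614], [570319431, 212561521]]
... * rho(a^-1) = [[7, -2], [-3, 1]]  ->  [[-7678935869, 2124470732], [3354551454, -928077341]]
... * rho(b) = [[-2, -1], [9, 4]]  ->  [[34478108326, 16176818797], [-15061798977, -7066860818]]
... * rho(b) = [[-2, -1], [9, 4]]  ->  [[76635152521, 30229166862], [-33478149408, -13205644295]]
... * rho(a^-1) = [[7, -2], [-3, 1]]  ->  [[445758567061, -123041138180], [-194730112971, 53750654521]]
tr = 445758567061 + 53750654521 = 499509221582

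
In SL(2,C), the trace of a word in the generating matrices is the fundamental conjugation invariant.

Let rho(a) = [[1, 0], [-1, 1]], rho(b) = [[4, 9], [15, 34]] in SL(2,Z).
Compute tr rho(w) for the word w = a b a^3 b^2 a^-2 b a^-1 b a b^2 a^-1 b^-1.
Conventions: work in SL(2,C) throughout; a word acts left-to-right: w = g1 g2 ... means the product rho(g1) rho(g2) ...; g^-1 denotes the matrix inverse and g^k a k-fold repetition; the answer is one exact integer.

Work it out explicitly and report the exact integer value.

99632001296

rho(a) = [[1, 0], [-1, 1]]
... * rho(b) = [[4, 9], [15, 34]]  ->  [[4, 9], [11, 25]]
... * rho(a) = [[1, 0], [-1, 1]]  ->  [[-5, 9], [-14, 25]]
... * rho(a) = [[1, 0], [-1, 1]]  ->  [[-14, 9], [-39, 25]]
... * rho(a) = [[1, 0], [-1, 1]]  ->  [[-23, 9], [-64, 25]]
... * rho(b) = [[4, 9], [15, 34]]  ->  [[43, 99], [119, 274]]
... * rho(b) = [[4, 9], [15, 34]]  ->  [[1657, 3753], [4586, 10387]]
... * rho(a^-1) = [[1, 0], [1, 1]]  ->  [[5410, 3753], [14973, 10387]]
... * rho(a^-1) = [[1, 0], [1, 1]]  ->  [[9163, 3753], [25360, 10387]]
... * rho(b) = [[4, 9], [15, 34]]  ->  [[92947, 210069], [257245, 581398]]
... * rho(a^-1) = [[1, 0], [1, 1]]  ->  [[303016, 210069], [838643, 581398]]
... * rho(b) = [[4, 9], [15, 34]]  ->  [[4363099, 9869490], [12075542, 27315319]]
... * rho(a) = [[1, 0], [-1, 1]]  ->  [[-5506391, 9869490], [-15239777, 27315319]]
... * rho(b) = [[4, 9], [15, 34]]  ->  [[126016786, 286005141], [348770677, 791562853]]
... * rho(b) = [[4, 9], [15, 34]]  ->  [[4794144259, 10858325868], [13268525503, 30052073095]]
... * rho(a^-1) = [[1, 0], [1, 1]]  ->  [[15652470127, 10858325868], [43320598598, 30052073095]]
... * rho(b^-1) = [[34, -9], [-15, 4]]  ->  [[369309096298, -97438927671], [1022119255907, -269677095002]]
tr = 369309096298 + -269677095002 = 99632001296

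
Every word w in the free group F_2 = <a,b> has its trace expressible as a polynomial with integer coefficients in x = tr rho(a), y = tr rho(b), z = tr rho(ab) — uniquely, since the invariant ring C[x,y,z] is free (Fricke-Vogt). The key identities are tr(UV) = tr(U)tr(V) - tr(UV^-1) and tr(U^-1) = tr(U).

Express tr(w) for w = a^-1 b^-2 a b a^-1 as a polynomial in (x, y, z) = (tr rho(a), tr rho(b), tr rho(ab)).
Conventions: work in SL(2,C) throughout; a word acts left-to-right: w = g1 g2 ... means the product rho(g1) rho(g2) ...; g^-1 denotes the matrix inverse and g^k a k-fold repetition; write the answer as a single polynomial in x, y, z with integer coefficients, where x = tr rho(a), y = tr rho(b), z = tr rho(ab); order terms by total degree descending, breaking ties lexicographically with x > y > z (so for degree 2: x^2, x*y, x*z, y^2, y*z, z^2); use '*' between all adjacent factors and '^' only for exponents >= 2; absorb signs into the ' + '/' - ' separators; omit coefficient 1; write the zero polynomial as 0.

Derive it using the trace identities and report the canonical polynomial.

tr(b a^-1) = tr(b) tr(a) - tr(b a) = x*y - z
tr(b a b) = tr(b) tr(a b) - tr(a) = y*z - x
tr(b a b a) = tr(b a) tr(b a) - tr(1)   [split at repeated b] = z^2 - 2
tr(a^-1 b a b) = tr(b a b) tr(a) - tr(b a b a) = x*y*z - x^2 - z^2 + 2
tr(a b a^-2 b) = tr(a^-1 b a b) tr(a) - tr(a^-1 b a b a) = x^2*y*z - x^3 - x*z^2 - y*z + 3*x
tr(a b a^-2 b^-1) = tr(a b a^-2) tr(b) - tr(a b a^-2 b) = -x^2*y*z + x^3 + x*y^2 + x*z^2 - 3*x
tr(a^-1 b^-2 a b a^-1) = tr(a b a^-2 b^-1) tr(b) - tr(a b a^-2) = -x^2*y^2*z + x^3*y + x*y^3 + x*y*z^2 - 4*x*y + z

-x^2*y^2*z + x^3*y + x*y^3 + x*y*z^2 - 4*x*y + z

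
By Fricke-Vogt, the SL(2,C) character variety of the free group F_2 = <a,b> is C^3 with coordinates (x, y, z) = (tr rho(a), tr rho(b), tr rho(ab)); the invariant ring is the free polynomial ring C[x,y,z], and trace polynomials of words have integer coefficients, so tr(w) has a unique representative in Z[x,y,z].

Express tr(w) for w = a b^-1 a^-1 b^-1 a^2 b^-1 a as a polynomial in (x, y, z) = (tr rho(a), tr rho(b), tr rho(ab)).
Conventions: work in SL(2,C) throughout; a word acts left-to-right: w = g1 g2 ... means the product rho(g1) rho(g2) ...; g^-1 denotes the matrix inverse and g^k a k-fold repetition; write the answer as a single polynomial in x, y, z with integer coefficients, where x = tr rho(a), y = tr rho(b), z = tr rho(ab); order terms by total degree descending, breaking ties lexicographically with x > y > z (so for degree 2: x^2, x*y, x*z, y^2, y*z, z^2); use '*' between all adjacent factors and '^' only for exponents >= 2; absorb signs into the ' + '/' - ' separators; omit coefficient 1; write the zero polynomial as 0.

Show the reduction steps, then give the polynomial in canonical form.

tr(a^2) = tr(a)*tr(a) - tr(1) = x^2 - 2
tr(a^3) = tr(a)*tr(a^2) - tr(a) = x^3 - 3*x
tr(a^4) = tr(a)*tr(a^3) - tr(a^2) = x^4 - 4*x^2 + 2
tr(b a^2) = tr(a)*tr(b a) - tr(b) = x*z - y
tr(a b a^2) = tr(a)*tr(b a^2) - tr(b a) = x^2*z - x*y - z
tr(a^4 b) = tr(a)*tr(a b a^2) - tr(a b a) = x^3*z - x^2*y - 2*x*z + y
tr(a^2 b^-1 a^2) = tr(a^4)*tr(b) - tr(a^4 b) = x^4*y - x^3*z - 3*x^2*y + 2*x*z + y
tr(b a b a) = tr(a b)*tr(a b) - tr(1) = z^2 - 2
tr(b a b) = tr(b)*tr(a b) - tr(a) = y*z - x
tr(b a^2 b a) = tr(a)*tr(b a b a) - tr(b a b) = x*z^2 - y*z - x
tr(b a^2 b) = tr(b)*tr(a^2 b) - tr(a^2) = x*y*z - x^2 - y^2 + 2
tr(a^2 b a^2 b) = tr(a)*tr(b a^2 b a) - tr(b a^2 b) = x^2*z^2 - 2*x*y*z + y^2 - 2
tr(a^2 b^-1 a^2 b) = tr(a^2 b a^2)*tr(b) - tr(a^2 b a^2 b) = x^3*y*z - x^2*y^2 - x^2*z^2 + 2
tr(b^-1 a^2 b^-1 a^2) = tr(a^2 b^-1 a^2)*tr(b) - tr(a^2 b^-1 a^2 b) = x^4*y^2 - 2*x^3*y*z - 2*x^2*y^2 + x^2*z^2 + 2*x*y*z + y^2 - 2
tr(b^-1 a^2 b^-1 a^2 b^-1) = tr(b^-1 a^2 b^-1 a^2)*tr(b) - tr(b^-1 a^2 b^-1 a^2 b) = x^4*y^3 - 2*x^3*y^2*z - x^4*y - 2*x^2*y^3 + x^2*y*z^2 + x^3*z + 2*x*y^2*z + 3*x^2*y + y^3 - 2*x*z - 3*y
tr(a^5) = tr(a)*tr(a^4) - tr(a^3) = x^5 - 5*x^3 + 5*x
tr(a^5 b) = tr(a)*tr(a^3 b a) - tr(a^3 b) = x^4*z - x^3*y - 3*x^2*z + 2*x*y + z
tr(a^2 b^-1 a^3) = tr(a^5)*tr(b) - tr(a^5 b) = x^5*y - x^4*z - 4*x^3*y + 3*x^2*z + 3*x*y - z
tr(a^3 b a^2 b) = tr(a)*tr(b a^2 b a^2) - tr(b a^2 b a) = x^3*z^2 - 2*x^2*y*z + x*y^2 - x*z^2 + y*z - x
tr(a^2 b^-1 a^3 b) = tr(a^3 b a^2)*tr(b) - tr(a^3 b a^2 b) = x^4*y*z - x^3*y^2 - x^3*z^2 - x^2*y*z + x*y^2 + x*z^2 + x
tr(a^2 b^-1 a^2 b^-1 a) = tr(a^2 b^-1 a^3)*tr(b) - tr(a^2 b^-1 a^3 b) = x^5*y^2 - 2*x^4*y*z - 3*x^3*y^2 + x^3*z^2 + 4*x^2*y*z + 2*x*y^2 - x*z^2 - y*z - x
tr(b a b a^3) = tr(a)*tr(a b a b a) - tr(a b a b) = x^2*z^2 - x*y*z - x^2 - z^2 + 2
tr(a^2 b a b a^2) = tr(a)*tr(b a b a^3) - tr(b a b a^2) = x^3*z^2 - x^2*y*z - x^3 - 2*x*z^2 + y*z + 3*x
tr(b a b a b a) = tr(b a b a)*tr(b a) - tr(a b) = z^3 - 3*z
tr(b a b a b) = tr(b)*tr(a b a b) - tr(a b a) = y*z^2 - x*z - y
tr(b a b a^2 b a) = tr(a)*tr(b a b a b a) - tr(b a b a b) = x*z^3 - y*z^2 - 2*x*z + y
tr(b a b a^2 b) = tr(b)*tr(a b a^2 b) - tr(a b a^2) = x*y*z^2 - x^2*z - y^2*z + z
tr(a^2 b a b a^2 b) = tr(a)*tr(b a b a^2 b a) - tr(b a b a^2 b) = x^2*z^3 - 2*x*y*z^2 - x^2*z + y^2*z + x*y - z
tr(a b a^2 b^-1 a^2 b) = tr(a^2 b a b a^2)*tr(b) - tr(a^2 b a b a^2 b) = x^3*y*z^2 - x^2*y^2*z - x^2*z^3 - x^3*y + x^2*z + 2*x*y + z
tr(a^2 b^-1 a^2 b^-1 a b) = tr(a b a^2 b^-1 a^2)*tr(b) - tr(a b a^2 b^-1 a^2 b) = x^4*y^2*z - x^3*y^3 - 2*x^3*y*z^2 + x^2*z^3 + x^3*y + x*y^3 + x*y*z^2 - x^2*z - x*y - z
tr(b^-1 a^2 b^-1 a^2 b^-1 a) = tr(a^2 b^-1 a^2 b^-1 a)*tr(b) - tr(a^2 b^-1 a^2 b^-1 a b) = x^5*y^3 - 3*x^4*y^2*z - 2*x^3*y^3 + 3*x^3*y*z^2 + 4*x^2*y^2*z - x^2*z^3 - x^3*y + x*y^3 - 2*x*y*z^2 + x^2*z - y^2*z + z
tr(a b^-1 a^-1 b^-1 a^2 b^-1 a) = tr(b^-1 a^2 b^-1 a^2 b^-1)*tr(a) - tr(b^-1 a^2 b^-1 a^2 b^-1 a) = x^4*y^2*z - x^5*y - 2*x^3*y*z^2 + x^4*z - 2*x^2*y^2*z + x^2*z^3 + 4*x^3*y + 2*x*y*z^2 - 3*x^2*z + y^2*z - 3*x*y - z

x^4*y^2*z - x^5*y - 2*x^3*y*z^2 + x^4*z - 2*x^2*y^2*z + x^2*z^3 + 4*x^3*y + 2*x*y*z^2 - 3*x^2*z + y^2*z - 3*x*y - z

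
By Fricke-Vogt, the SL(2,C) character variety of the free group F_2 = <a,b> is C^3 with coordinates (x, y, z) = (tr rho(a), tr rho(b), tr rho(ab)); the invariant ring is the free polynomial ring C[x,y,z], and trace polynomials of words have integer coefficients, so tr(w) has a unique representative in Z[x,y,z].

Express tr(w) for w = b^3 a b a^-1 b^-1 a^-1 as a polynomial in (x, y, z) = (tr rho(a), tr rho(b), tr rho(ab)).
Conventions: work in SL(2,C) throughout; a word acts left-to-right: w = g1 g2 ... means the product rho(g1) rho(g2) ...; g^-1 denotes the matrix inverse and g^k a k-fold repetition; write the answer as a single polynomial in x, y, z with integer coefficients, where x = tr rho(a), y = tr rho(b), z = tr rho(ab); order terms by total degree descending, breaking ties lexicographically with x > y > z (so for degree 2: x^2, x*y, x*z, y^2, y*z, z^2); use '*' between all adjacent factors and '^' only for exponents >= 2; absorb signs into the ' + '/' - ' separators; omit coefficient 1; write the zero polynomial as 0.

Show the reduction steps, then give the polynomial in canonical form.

x*y^3*z^2 - x^2*y^2*z - y^4*z - y^2*z^3 + x*y^3 - x*y*z^2 + x^2*z + 4*y^2*z + z^3 - 2*x*y - 3*z

tr(b a b) = tr(b) tr(a b) - tr(a)   [square of b] = y*z - x
tr(b^2 a b) = tr(b) tr(b a b) - tr(b a)   [square of b] = y^2*z - x*y - z
tr(a b a b) = tr(b a) tr(b a) - tr(1)   [split at a repeated b] = z^2 - 2
tr(a b a) = tr(a) tr(b a) - tr(b)   [square of a] = x*z - y
reduce: tr(b^2 a b a) = tr(b) tr(a b a b) - tr(a b a)   [square of b] = y*z^2 - x*z - y
so tr(b^2 a b a^-1) = tr(b^2 a b) tr(a) - tr(b^2 a b a)   [inverse elimination on a] = x*y^2*z - x^2*y - y*z^2 + y
tr(b^3 a b) = tr(b) tr(b^2 a b) - tr(b^2 a)   [square of b] = y^3*z - x*y^2 - 2*y*z + x
reduce: tr(a b^3 a b) = tr(b) tr(a b a b^2) - tr(a b a b)   [square of b] = y^2*z^2 - x*y*z - y^2 - z^2 + 2
tr(b^2) = tr(b) tr(b) - tr(1)   [square of b] = y^2 - 2
so tr(b^3) = tr(b) tr(b^2) - tr(b)   [square of b] = y^3 - 3*y
so tr(a b^3 a) = tr(a) tr(b^3 a) - tr(b^3)   [square of a] = x*y^2*z - x^2*y - y^3 - x*z + 3*y
reduce: tr(b a b^3 a b) = tr(b) tr(a b^3 a b) - tr(a b^3 a)   [square of b] = y^3*z^2 - 2*x*y^2*z + x^2*y - y*z^2 + x*z - y
tr(a b a b a b) = tr(b a b a) tr(b a) - tr(a b)   [split at a repeated b] = z^3 - 3*z
tr(a b a b a) = tr(a) tr(b a b a) - tr(b a b)   [square of a] = x*z^2 - y*z - x
reduce: tr(b a b a b a b) = tr(b) tr(a b a b a b) - tr(a b a b a)   [square of b] = y*z^3 - x*z^2 - 2*y*z + x
tr(b a b^3 a b a) = tr(b) tr(b a b a b a b) - tr(b a b a b a)   [square of b] = y^2*z^3 - x*y*z^2 - 2*y^2*z - z^3 + x*y + 3*z
reduce: tr(a b^3 a b a^-1 b) = tr(b a b^3 a b) tr(a) - tr(b a b^3 a b a)   [inverse elimination on a] = x*y^3*z^2 - 2*x^2*y^2*z - y^2*z^3 + x^3*y + x^2*z + 2*y^2*z + z^3 - 2*x*y - 3*z
tr(b^3 a b a^-1 b^-1 a) = tr(a b^3 a b a^-1) tr(b) - tr(a b^3 a b a^-1 b)   [inverse elimination on b] = -x*y^3*z^2 + 2*x^2*y^2*z + y^4*z + y^2*z^3 - x^3*y - x*y^3 - x^2*z - 4*y^2*z - z^3 + 3*x*y + 3*z
tr(b^3 a b a^-1 b^-1 a^-1) = tr(b^3 a b a^-1 b^-1) tr(a) - tr(b^3 a b a^-1 b^-1 a)   [inverse elimination on a] = x*y^3*z^2 - x^2*y^2*z - y^4*z - y^2*z^3 + x*y^3 - x*y*z^2 + x^2*z + 4*y^2*z + z^3 - 2*x*y - 3*z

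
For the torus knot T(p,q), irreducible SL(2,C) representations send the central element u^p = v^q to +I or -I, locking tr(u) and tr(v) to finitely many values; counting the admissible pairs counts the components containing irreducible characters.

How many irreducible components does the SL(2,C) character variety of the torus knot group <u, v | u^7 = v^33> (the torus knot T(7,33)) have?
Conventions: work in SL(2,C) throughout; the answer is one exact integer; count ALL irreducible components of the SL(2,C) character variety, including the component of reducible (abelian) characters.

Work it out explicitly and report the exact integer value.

Gamma = < u, v | u^7 = v^33 > (torus knot T(7,33)); the central element u^7 = v^33 acts as +I or -I in any irreducible SL(2,C) representation.
So on each irreducible component the traces are pinned: tr(u) = 2*cos(pi*alpha/7) with 1 <= alpha <= 6, tr(v) = 2*cos(pi*beta/33) with 1 <= beta <= 32.
Consistency of u^7 = (-1)^alpha I with v^33 = (-1)^beta I forces alpha = beta (mod 2).
count pairs: odd alpha (3 choices) x odd beta (16), plus even alpha (3) x even beta (16): 3*16 + 3*16 = 96.
components with irreducible characters: 96; plus the single component of reducible (abelian) characters: total 97.

97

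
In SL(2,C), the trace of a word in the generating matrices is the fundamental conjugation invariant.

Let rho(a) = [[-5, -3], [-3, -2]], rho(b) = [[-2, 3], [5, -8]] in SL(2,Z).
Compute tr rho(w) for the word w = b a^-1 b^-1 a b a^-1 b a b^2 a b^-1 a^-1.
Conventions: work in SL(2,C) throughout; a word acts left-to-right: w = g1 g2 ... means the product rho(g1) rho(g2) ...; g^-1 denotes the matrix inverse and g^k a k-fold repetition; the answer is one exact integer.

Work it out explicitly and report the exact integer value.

rho(b) = [[-2, 3], [5, -8]]
... * rho(a^-1) = [[-2, 3], [3, -5]]  ->  [[13, -21], [-34, 55]]
... * rho(b^-1) = [[-8, -3], [-5, -2]]  ->  [[1, 3], [-3, -8]]
... * rho(a) = [[-5, -3], [-3, -2]]  ->  [[-14, -9], [39, 25]]
... * rho(b) = [[-2, 3], [5, -8]]  ->  [[-17, 30], [47, -83]]
... * rho(a^-1) = [[-2, 3], [3, -5]]  ->  [[124, -201], [-343, 556]]
... * rho(b) = [[-2, 3], [5, -8]]  ->  [[-1253, 1980], [3466, -5477]]
... * rho(a) = [[-5, -3], [-3, -2]]  ->  [[325, -201], [-899, 556]]
... * rho(b) = [[-2, 3], [5, -8]]  ->  [[-1655, 2583], [4578, -7145]]
... * rho(b) = [[-2, 3], [5, -8]]  ->  [[16225, -25629], [-44881, 70894]]
... * rho(a) = [[-5, -3], [-3, -2]]  ->  [[-4238, 2583], [11723, -7145]]
... * rho(b^-1) = [[-8, -3], [-5, -2]]  ->  [[20989, 7548], [-58059, -20879]]
... * rho(a^-1) = [[-2, 3], [3, -5]]  ->  [[-19334, 25227], [53481, -69782]]
tr = -19334 + -69782 = -89116

-89116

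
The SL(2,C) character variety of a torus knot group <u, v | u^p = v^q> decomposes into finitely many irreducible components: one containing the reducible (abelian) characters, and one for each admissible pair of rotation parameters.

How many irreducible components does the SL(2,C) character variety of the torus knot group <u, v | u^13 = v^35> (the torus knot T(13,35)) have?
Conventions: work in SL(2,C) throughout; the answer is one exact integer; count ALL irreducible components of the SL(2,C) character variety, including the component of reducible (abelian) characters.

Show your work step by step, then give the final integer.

For T(13,35): irreducibility forces the central element u^13 = v^35 to one of +I, -I.
On an irreducible component, tr(u) is locked at 2*cos(pi*alpha/13) for some alpha in 1..12, and tr(v) at 2*cos(pi*beta/35) for some beta in 1..34.
Consistency of u^13 = (-1)^alpha I with v^35 = (-1)^beta I forces alpha = beta (mod 2).
count pairs: odd alpha (6 choices) x odd beta (17), plus even alpha (6) x even beta (17): 6*17 + 6*17 = 204.
components with irreducible characters: 204; plus the single component of reducible (abelian) characters: total 205.

205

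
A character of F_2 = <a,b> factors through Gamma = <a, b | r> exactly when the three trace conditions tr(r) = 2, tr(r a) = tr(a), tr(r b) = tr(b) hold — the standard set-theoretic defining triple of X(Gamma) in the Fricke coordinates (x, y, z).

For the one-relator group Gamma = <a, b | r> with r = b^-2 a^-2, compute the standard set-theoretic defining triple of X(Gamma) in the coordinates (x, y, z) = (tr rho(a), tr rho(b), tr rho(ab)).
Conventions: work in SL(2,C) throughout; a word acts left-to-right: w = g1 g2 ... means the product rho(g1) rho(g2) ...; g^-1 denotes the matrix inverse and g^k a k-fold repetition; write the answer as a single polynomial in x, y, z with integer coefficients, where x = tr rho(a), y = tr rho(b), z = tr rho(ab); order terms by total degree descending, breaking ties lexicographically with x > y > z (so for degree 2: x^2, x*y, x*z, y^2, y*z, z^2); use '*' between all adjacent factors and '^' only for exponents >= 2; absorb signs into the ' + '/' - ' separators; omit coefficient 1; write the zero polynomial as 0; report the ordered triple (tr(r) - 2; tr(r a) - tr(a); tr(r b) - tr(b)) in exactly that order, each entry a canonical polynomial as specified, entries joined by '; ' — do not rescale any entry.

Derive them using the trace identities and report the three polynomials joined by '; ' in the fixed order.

use: tr(b^-1) = tr(b) = y
tr(b^-1 a) = tr(a) tr(b) - tr(a b)  (eliminate b^-1) = x*y - z
apply: tr(b^-1 a^-1) = tr(b^-1) tr(a) - tr(b^-1 a)  (eliminate a^-1) = z
apply: tr(a^-2 b^-1) = tr(b^-1 a^-1) tr(a) - tr(b^-1)  (eliminate a^-1) = x*z - y
tr(a^-2) = tr(a^-1) tr(a) - tr(1)  (eliminate a^-1) = x^2 - 2
use: tr(b^-2 a^-2) = tr(a^-2 b^-1) tr(b) - tr(a^-2)  (eliminate b^-1) = x*y*z - x^2 - y^2 + 2
use: tr(b^-2 a^-1) = tr(b^-1 a^-1) tr(b) - tr(b^-1 a^-1 b)   [inverse elimination on b] = y*z - x
assemble the triple (tr(r) - 2; tr(r a) - x; tr(r b) - y)

x*y*z - x^2 - y^2; y*z - 2*x; x*z - 2*y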